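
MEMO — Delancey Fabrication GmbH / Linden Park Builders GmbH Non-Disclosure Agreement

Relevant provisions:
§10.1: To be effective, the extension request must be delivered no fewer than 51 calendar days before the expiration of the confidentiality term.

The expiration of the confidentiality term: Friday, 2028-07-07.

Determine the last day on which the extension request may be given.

2028-07-07 minus 51 days is 2028-05-17.

2028-05-17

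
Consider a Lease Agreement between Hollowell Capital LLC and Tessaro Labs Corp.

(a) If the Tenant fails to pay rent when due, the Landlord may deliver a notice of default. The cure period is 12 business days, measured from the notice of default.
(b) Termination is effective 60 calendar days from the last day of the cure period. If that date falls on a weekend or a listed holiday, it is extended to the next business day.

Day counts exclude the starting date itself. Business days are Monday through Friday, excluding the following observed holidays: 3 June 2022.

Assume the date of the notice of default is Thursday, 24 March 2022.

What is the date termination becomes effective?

From Thursday, 24 March 2022, 12 business days (Mar 25, Mar 28, Mar 29, Mar 30, …, Apr 7, Apr 8, Apr 11, skipping weekends) brings us to Monday, 11 April 2022, which is the last day of the cure period.
The date termination becomes effective: 60 calendar days after 11 April 2022 is 10 June 2022. 10 June 2022 is a Friday and is not a listed holiday, so no roll-forward applies.

10 June 2022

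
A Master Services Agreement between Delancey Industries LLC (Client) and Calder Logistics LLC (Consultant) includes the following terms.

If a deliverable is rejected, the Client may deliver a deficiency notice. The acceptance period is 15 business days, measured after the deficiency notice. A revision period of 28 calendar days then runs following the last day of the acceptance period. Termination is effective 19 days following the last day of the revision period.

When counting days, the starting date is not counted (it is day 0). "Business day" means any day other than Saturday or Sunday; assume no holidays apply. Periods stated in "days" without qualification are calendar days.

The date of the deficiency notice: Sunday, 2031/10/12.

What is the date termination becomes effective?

From Sunday, 2031/10/12, 15 business days (Oct 13, Oct 14, Oct 15, Oct 16, …, Oct 29, Oct 30, Oct 31, skipping weekends) brings us to Friday, 2031/10/31, which is the last day of the acceptance period.
The last day of the revision period: 2031/10/31 + 28 days = 2031/11/28.
The date termination becomes effective: 19 calendar days after 2031/11/28 is 2031/12/17.

2031/12/17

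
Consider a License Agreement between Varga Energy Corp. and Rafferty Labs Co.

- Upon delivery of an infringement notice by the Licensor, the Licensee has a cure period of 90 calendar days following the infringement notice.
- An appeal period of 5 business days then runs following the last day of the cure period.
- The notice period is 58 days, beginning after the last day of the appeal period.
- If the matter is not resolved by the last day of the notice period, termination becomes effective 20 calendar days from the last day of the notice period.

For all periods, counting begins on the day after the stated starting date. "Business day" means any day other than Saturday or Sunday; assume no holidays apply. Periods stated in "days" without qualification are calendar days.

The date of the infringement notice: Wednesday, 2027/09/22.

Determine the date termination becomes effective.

2028/03/15

The last day of the cure period: 2027/09/22 + 90 days = 2027/12/21.
From Tuesday, 2027/12/21, 5 business days (Dec 22, Dec 23, Dec 24, Dec 27, Dec 28, skipping weekends) brings us to Tuesday, 2027/12/28, which is the last day of the appeal period.
Adding 58 calendar days to 2027/12/28 gives 2028/02/24, which is the last day of the notice period.
The date termination becomes effective: 2028/02/24 + 20 days = 2028/03/15.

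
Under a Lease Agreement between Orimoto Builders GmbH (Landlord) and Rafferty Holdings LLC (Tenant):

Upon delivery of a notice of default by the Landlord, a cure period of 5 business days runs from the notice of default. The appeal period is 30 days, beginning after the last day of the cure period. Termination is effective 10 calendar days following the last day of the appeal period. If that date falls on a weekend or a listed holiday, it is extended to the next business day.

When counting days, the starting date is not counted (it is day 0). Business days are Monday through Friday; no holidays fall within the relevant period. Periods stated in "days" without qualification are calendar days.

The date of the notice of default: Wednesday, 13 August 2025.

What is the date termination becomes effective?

29 September 2025

The last day of the cure period: counting 5 business days from Wednesday, 13 August 2025 (Aug 14, Aug 15, Aug 18, Aug 19, Aug 20, skipping weekends) reaches Wednesday, 20 August 2025.
Adding 30 calendar days to 20 August 2025 gives 19 September 2025, which is the last day of the appeal period.
The date termination becomes effective: 19 September 2025 + 10 days = 29 September 2025. 29 September 2025 is a Monday, so no roll-forward applies.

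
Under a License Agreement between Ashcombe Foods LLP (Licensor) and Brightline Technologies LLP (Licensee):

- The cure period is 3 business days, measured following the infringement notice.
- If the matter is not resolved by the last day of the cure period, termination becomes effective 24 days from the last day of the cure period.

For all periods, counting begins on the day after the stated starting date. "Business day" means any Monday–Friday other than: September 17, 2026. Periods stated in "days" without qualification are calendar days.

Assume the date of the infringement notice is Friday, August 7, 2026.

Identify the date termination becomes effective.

September 5, 2026

From Friday, August 7, 2026, 3 business days (Aug 10, Aug 11, Aug 12, skipping weekends) brings us to Wednesday, August 12, 2026, which is the last day of the cure period.
The date termination becomes effective: August 12, 2026 + 24 days = September 5, 2026.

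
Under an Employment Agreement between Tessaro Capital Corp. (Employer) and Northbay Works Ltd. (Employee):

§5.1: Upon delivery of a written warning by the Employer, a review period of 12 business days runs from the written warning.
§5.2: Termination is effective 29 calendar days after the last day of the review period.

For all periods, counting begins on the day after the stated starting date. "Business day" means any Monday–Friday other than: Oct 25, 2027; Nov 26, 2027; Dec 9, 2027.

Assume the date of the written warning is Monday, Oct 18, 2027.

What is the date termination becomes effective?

The last day of the review period: 12 business days after Monday, Oct 18, 2027, skipping weekends and the listed holiday on Oct 25 — Oct 19, Oct 20, Oct 21, Oct 22, …, Nov 2, Nov 3, Nov 4 — lands on Thursday, Nov 4, 2027.
The date termination becomes effective: Nov 4, 2027 + 29 days = Dec 3, 2027.

Dec 3, 2027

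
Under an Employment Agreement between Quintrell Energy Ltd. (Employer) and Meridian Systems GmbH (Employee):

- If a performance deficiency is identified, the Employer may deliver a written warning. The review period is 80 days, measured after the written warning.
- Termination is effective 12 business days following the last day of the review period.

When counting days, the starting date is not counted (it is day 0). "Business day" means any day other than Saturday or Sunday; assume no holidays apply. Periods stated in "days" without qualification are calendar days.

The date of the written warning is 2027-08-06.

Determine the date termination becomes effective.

2027-11-10

Adding 80 calendar days to 2027-08-06 gives 2027-10-25, which is the last day of the review period.
From Monday, 2027-10-25, 12 business days (Oct 26, Oct 27, Oct 28, Oct 29, …, Nov 8, Nov 9, Nov 10, skipping weekends) brings us to Wednesday, 2027-11-10, which is the date termination becomes effective.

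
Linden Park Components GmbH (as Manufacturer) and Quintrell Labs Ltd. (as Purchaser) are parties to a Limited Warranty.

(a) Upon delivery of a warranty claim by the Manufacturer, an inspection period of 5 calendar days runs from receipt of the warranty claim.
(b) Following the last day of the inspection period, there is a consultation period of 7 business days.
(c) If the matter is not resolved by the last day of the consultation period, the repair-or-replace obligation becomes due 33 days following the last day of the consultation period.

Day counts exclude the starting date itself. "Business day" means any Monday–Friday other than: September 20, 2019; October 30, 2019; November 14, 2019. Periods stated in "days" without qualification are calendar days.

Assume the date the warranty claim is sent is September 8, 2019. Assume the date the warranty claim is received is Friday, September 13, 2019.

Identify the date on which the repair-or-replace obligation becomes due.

November 2, 2019

The last day of the inspection period: 5 calendar days after September 13, 2019 is September 18, 2019.
The last day of the consultation period: 7 business days after Wednesday, September 18, 2019, skipping weekends and the listed holiday on Sep 20 — Sep 19, Sep 23, Sep 24, Sep 25, Sep 26, Sep 27, Sep 30 — lands on Monday, September 30, 2019.
The date on which the repair-or-replace obligation becomes due: 33 calendar days after September 30, 2019 is November 2, 2019.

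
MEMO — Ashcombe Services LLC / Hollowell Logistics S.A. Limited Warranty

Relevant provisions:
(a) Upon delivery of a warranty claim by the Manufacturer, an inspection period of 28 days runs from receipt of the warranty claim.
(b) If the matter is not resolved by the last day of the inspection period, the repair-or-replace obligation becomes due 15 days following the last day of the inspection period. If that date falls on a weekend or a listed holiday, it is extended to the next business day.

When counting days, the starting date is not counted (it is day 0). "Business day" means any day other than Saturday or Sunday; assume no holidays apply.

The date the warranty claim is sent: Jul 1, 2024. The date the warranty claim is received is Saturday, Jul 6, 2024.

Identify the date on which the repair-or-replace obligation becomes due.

Aug 19, 2024

The last day of the inspection period: 28 calendar days after Jul 6, 2024 is Aug 3, 2024.
The date on which the repair-or-replace obligation becomes due: Aug 3, 2024 + 15 days = Aug 18, 2024. That falls on a Sunday, so it rolls to the next business day, Monday, Aug 19, 2024.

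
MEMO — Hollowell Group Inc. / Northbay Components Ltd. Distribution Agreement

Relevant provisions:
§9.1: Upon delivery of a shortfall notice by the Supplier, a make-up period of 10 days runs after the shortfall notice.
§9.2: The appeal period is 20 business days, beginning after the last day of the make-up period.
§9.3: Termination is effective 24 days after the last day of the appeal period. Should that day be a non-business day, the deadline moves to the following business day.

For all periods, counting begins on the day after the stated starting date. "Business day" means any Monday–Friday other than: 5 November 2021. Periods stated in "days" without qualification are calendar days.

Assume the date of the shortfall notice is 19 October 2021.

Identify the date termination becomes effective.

The last day of the make-up period: 10 calendar days after 19 October 2021 is 29 October 2021.
The last day of the appeal period: 20 business days after Friday, 29 October 2021, skipping weekends and the listed holiday on Nov 5 — Nov 1, Nov 2, Nov 3, Nov 4, …, Nov 25, Nov 26, Nov 29 — lands on Monday, 29 November 2021.
Adding 24 calendar days to 29 November 2021 gives 23 December 2021, which is the date termination becomes effective. 23 December 2021 is a Thursday and is not a listed holiday, so no roll-forward applies.

23 December 2021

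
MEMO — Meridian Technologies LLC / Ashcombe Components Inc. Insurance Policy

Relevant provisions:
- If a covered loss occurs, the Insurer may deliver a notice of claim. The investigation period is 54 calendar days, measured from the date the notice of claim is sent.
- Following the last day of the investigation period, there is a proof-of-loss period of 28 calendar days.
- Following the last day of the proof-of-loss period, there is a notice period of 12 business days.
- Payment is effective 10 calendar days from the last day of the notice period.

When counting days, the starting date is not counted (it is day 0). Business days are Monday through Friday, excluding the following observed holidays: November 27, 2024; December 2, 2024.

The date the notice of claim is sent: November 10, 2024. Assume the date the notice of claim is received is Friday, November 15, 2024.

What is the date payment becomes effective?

Adding 54 calendar days to November 10, 2024 gives January 3, 2025, which is the last day of the investigation period.
The last day of the proof-of-loss period: January 3, 2025 + 28 days = January 31, 2025.
The last day of the notice period: counting 12 business days from Friday, January 31, 2025 (Feb 3, Feb 4, Feb 5, Feb 6, …, Feb 14, Feb 17, Feb 18, skipping weekends) reaches Tuesday, February 18, 2025.
Adding 10 calendar days to February 18, 2025 gives February 28, 2025, which is the date payment becomes effective.

February 28, 2025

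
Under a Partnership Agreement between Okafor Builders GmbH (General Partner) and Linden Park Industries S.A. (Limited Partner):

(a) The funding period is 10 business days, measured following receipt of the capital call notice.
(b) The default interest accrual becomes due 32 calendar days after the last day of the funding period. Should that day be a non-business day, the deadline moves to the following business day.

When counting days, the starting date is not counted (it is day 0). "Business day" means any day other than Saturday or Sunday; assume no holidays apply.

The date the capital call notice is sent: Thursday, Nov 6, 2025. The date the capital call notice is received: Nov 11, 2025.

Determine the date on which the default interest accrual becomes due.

Dec 29, 2025

From Tuesday, Nov 11, 2025, 10 business days (Nov 12, Nov 13, Nov 14, Nov 17, Nov 18, Nov 19, Nov 20, Nov 21, Nov 24, Nov 25, skipping weekends) brings us to Tuesday, Nov 25, 2025, which is the last day of the funding period.
The date on which the default interest accrual becomes due: Nov 25, 2025 + 32 days = Dec 27, 2025. That falls on a Saturday, so it rolls to the next business day, Monday, Dec 29, 2025.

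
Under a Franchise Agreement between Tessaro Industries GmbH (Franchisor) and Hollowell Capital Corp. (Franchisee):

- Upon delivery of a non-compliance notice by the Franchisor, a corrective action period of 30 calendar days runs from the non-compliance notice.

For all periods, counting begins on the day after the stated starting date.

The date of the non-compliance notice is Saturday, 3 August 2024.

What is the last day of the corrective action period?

The last day of the corrective action period: 3 August 2024 + 30 days = 2 September 2024.

2 September 2024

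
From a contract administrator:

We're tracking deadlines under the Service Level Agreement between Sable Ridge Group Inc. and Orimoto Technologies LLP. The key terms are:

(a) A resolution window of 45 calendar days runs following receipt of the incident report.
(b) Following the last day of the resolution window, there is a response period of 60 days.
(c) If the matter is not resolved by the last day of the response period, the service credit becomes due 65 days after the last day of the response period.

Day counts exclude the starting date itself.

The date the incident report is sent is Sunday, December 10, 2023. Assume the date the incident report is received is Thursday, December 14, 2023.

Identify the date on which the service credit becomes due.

June 1, 2024

Adding 45 calendar days to December 14, 2023 gives January 28, 2024, which is the last day of the resolution window.
The last day of the response period: 60 calendar days after January 28, 2024 is March 28, 2024.
The date on which the service credit becomes due: 65 calendar days after March 28, 2024 is June 1, 2024.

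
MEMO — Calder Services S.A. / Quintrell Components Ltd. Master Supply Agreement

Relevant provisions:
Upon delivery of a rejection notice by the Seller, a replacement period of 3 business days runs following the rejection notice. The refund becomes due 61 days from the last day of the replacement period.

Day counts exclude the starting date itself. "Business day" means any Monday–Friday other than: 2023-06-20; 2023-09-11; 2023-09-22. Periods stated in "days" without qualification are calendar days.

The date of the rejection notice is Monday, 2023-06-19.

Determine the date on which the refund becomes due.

The last day of the replacement period: counting 3 business days from Monday, 2023-06-19 (Jun 21, Jun 22, Jun 23, skipping weekends and the listed holiday on Jun 20) reaches Friday, 2023-06-23.
The date on which the refund becomes due: 2023-06-23 + 61 days = 2023-08-23.

2023-08-23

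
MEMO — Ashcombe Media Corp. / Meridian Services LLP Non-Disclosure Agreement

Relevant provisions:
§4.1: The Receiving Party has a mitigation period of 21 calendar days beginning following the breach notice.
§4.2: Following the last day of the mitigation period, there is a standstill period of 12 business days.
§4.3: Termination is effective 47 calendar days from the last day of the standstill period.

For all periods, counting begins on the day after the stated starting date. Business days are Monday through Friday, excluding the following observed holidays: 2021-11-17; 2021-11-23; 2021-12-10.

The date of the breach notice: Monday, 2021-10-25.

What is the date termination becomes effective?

Adding 21 calendar days to 2021-10-25 gives 2021-11-15, which is the last day of the mitigation period.
The last day of the standstill period: counting 12 business days from Monday, 2021-11-15 (Nov 16, Nov 18, Nov 19, Nov 22, …, Dec 1, Dec 2, Dec 3, skipping weekends and the listed holidays on Nov 17, Nov 23) reaches Friday, 2021-12-03.
The date termination becomes effective: 47 calendar days after 2021-12-03 is 2022-01-19.

2022-01-19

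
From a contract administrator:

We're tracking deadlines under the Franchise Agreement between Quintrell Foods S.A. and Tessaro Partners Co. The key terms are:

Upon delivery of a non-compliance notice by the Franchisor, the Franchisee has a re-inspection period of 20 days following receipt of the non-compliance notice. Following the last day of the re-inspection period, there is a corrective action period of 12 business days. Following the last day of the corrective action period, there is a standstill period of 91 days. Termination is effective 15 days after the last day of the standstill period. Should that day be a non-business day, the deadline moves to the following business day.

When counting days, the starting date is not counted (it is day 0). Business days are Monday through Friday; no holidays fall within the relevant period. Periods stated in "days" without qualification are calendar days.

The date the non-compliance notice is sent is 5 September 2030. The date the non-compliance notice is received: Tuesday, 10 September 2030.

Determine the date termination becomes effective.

Adding 20 calendar days to 10 September 2030 gives 30 September 2030, which is the last day of the re-inspection period.
The last day of the corrective action period: counting 12 business days from Monday, 30 September 2030 (Oct 1, Oct 2, Oct 3, Oct 4, …, Oct 14, Oct 15, Oct 16, skipping weekends) reaches Wednesday, 16 October 2030.
The last day of the standstill period: 91 calendar days after 16 October 2030 is 15 January 2031.
The date termination becomes effective: 15 calendar days after 15 January 2031 is 30 January 2031. 30 January 2031 is a Thursday, so no roll-forward applies.

30 January 2031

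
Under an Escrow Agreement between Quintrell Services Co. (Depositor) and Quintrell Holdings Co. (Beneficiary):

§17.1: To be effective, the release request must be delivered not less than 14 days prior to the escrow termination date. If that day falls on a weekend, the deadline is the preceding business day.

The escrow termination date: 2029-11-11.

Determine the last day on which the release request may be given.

Counting back 14 calendar days from 2029-11-11 gives 2029-10-28. That is a Sunday, so the deadline moves back to Friday, 2029-10-26.

2029-10-26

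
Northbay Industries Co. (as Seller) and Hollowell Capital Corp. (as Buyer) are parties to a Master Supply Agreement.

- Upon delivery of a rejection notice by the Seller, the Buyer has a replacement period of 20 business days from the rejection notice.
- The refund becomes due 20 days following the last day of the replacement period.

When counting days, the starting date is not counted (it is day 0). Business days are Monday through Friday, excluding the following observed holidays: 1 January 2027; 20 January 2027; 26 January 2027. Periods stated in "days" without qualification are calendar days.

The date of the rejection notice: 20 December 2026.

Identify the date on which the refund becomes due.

From Sunday, 20 December 2026, 20 business days (Dec 21, Dec 22, Dec 23, Dec 24, …, Jan 14, Jan 15, Jan 18, skipping weekends and the listed holiday on Jan 1) brings us to Monday, 18 January 2027, which is the last day of the replacement period.
Adding 20 calendar days to 18 January 2027 gives 7 February 2027, which is the date on which the refund becomes due.

7 February 2027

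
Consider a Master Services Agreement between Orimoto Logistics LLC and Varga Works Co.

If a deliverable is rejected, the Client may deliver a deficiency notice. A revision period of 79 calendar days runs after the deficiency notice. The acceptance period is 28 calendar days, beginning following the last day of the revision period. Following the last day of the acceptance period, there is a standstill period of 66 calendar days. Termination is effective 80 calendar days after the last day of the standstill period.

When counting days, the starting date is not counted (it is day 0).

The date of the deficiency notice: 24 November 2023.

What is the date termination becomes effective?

3 August 2024

Adding 79 calendar days to 24 November 2023 gives 11 February 2024, which is the last day of the revision period.
The last day of the acceptance period: 28 calendar days after 11 February 2024 is 10 March 2024.
The last day of the standstill period: 10 March 2024 + 66 days = 15 May 2024.
The date termination becomes effective: 15 May 2024 + 80 days = 3 August 2024.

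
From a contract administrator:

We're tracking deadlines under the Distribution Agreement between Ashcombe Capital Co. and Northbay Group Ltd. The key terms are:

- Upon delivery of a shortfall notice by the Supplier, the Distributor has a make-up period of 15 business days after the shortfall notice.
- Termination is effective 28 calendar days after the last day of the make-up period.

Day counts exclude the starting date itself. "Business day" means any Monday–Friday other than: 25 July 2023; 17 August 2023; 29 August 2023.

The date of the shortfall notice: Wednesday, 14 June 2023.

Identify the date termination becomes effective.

2 August 2023

The last day of the make-up period: 15 business days after Wednesday, 14 June 2023, skipping weekends — Jun 15, Jun 16, Jun 19, Jun 20, …, Jul 3, Jul 4, Jul 5 — lands on Wednesday, 5 July 2023.
Adding 28 calendar days to 5 July 2023 gives 2 August 2023, which is the date termination becomes effective.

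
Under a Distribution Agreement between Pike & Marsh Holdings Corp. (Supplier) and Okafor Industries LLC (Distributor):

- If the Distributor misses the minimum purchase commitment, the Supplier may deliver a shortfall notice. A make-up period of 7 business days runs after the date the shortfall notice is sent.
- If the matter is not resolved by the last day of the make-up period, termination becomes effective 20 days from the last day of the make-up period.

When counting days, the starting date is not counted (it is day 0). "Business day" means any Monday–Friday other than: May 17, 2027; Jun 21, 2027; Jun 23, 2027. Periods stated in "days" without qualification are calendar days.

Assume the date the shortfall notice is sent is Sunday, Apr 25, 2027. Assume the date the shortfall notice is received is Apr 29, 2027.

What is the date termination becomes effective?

The last day of the make-up period: counting 7 business days from Sunday, Apr 25, 2027 (Apr 26, Apr 27, Apr 28, Apr 29, Apr 30, May 3, May 4, skipping weekends) reaches Tuesday, May 4, 2027.
The date termination becomes effective: May 4, 2027 + 20 days = May 24, 2027.

May 24, 2027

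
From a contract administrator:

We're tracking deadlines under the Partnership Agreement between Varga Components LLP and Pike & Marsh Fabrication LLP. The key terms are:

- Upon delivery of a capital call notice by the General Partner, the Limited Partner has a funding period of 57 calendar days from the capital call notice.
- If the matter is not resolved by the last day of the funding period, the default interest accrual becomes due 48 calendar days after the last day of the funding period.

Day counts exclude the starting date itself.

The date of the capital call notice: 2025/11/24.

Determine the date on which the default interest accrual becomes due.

2026/03/09

Adding 57 calendar days to 2025/11/24 gives 2026/01/20, which is the last day of the funding period.
Adding 48 calendar days to 2026/01/20 gives 2026/03/09, which is the date on which the default interest accrual becomes due.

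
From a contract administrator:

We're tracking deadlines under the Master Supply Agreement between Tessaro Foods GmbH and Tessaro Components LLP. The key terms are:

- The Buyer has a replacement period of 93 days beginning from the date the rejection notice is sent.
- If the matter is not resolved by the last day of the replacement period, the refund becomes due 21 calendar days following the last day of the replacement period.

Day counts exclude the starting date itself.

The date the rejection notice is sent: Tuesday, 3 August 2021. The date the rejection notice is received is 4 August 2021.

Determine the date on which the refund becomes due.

25 November 2021

Adding 93 calendar days to 3 August 2021 gives 4 November 2021, which is the last day of the replacement period.
Adding 21 calendar days to 4 November 2021 gives 25 November 2021, which is the date on which the refund becomes due.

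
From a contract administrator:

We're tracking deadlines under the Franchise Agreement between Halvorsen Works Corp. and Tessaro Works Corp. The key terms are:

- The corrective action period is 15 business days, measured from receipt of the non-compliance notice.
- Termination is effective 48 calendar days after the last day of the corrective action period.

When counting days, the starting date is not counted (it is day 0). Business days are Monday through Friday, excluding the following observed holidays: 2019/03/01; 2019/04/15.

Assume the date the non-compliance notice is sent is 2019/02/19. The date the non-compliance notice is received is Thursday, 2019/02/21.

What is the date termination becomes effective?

The last day of the corrective action period: counting 15 business days from Thursday, 2019/02/21 (Feb 22, Feb 25, Feb 26, Feb 27, …, Mar 13, Mar 14, Mar 15, skipping weekends and the listed holiday on Mar 1) reaches Friday, 2019/03/15.
The date termination becomes effective: 48 calendar days after 2019/03/15 is 2019/05/02.

2019/05/02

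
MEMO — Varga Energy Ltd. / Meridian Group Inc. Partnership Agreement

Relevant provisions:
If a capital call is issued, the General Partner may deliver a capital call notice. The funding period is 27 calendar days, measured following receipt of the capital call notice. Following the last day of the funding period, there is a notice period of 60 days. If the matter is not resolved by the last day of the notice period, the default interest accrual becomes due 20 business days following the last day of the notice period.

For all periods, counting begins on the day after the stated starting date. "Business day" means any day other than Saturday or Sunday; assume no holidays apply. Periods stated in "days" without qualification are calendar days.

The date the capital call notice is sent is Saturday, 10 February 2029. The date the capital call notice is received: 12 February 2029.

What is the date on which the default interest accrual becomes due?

7 June 2029

The last day of the funding period: 12 February 2029 + 27 days = 11 March 2029.
The last day of the notice period: 11 March 2029 + 60 days = 10 May 2029.
The date on which the default interest accrual becomes due: 20 business days after Thursday, 10 May 2029, skipping weekends — May 11, May 14, May 15, May 16, …, Jun 5, Jun 6, Jun 7 — lands on Thursday, 7 June 2029.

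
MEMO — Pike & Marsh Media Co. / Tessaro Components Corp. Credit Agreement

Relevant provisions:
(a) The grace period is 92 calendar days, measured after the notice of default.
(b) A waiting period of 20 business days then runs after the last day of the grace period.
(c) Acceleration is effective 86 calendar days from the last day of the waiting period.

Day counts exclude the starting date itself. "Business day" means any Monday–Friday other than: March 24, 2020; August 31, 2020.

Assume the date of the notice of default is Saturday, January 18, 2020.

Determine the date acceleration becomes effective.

Adding 92 calendar days to January 18, 2020 gives April 19, 2020, which is the last day of the grace period.
From Sunday, April 19, 2020, 20 business days (Apr 20, Apr 21, Apr 22, Apr 23, …, May 13, May 14, May 15, skipping weekends) brings us to Friday, May 15, 2020, which is the last day of the waiting period.
The date acceleration becomes effective: May 15, 2020 + 86 days = August 9, 2020.

August 9, 2020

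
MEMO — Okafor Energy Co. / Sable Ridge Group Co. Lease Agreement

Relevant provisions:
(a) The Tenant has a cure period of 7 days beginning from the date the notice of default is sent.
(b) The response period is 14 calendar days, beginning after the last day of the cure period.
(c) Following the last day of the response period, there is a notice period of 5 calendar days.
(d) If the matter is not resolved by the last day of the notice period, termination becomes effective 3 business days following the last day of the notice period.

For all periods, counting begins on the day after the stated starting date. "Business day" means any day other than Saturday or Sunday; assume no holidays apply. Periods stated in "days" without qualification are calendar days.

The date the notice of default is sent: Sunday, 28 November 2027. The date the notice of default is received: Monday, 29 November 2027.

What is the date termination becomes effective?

The last day of the cure period: 28 November 2027 + 7 days = 5 December 2027.
The last day of the response period: 14 calendar days after 5 December 2027 is 19 December 2027.
The last day of the notice period: 19 December 2027 + 5 days = 24 December 2027.
The date termination becomes effective: counting 3 business days from Friday, 24 December 2027 (Dec 27, Dec 28, Dec 29, skipping weekends) reaches Wednesday, 29 December 2027.

29 December 2027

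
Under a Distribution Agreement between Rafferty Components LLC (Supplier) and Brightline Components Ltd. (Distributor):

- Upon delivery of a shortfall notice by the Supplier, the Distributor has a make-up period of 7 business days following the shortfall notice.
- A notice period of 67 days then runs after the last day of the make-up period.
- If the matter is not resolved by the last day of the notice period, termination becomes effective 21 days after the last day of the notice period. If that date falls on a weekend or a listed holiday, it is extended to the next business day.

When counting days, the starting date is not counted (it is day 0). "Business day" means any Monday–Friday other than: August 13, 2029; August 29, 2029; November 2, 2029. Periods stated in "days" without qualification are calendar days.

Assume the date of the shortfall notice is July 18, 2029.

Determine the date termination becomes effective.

The last day of the make-up period: 7 business days after Wednesday, July 18, 2029, skipping weekends — Jul 19, Jul 20, Jul 23, Jul 24, Jul 25, Jul 26, Jul 27 — lands on Friday, July 27, 2029.
Adding 67 calendar days to July 27, 2029 gives October 2, 2029, which is the last day of the notice period.
Adding 21 calendar days to October 2, 2029 gives October 23, 2029, which is the date termination becomes effective. October 23, 2029 is a Tuesday and is not a listed holiday, so no roll-forward applies.

October 23, 2029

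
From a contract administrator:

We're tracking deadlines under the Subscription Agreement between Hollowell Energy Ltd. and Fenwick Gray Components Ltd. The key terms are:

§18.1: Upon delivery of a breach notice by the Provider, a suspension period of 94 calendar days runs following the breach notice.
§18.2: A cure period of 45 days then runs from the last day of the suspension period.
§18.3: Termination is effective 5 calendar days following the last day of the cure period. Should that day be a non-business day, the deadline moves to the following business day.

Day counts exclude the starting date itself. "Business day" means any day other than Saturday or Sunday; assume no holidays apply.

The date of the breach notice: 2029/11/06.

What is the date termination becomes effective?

The last day of the suspension period: 2029/11/06 + 94 days = 2030/02/08.
The last day of the cure period: 45 calendar days after 2030/02/08 is 2030/03/25.
Adding 5 calendar days to 2030/03/25 gives 2030/03/30, which is the date termination becomes effective. That falls on a Saturday, so it rolls to the next business day, Monday, 2030/04/01.

2030/04/01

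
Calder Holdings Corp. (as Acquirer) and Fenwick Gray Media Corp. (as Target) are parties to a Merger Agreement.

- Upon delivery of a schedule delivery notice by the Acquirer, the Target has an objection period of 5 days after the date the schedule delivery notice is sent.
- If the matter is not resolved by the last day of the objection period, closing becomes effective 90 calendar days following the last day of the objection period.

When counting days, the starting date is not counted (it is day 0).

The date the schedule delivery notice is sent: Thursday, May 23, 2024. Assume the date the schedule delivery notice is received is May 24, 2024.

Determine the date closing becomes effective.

Aug 26, 2024

The last day of the objection period: 5 calendar days after May 23, 2024 is May 28, 2024.
The date closing becomes effective: May 28, 2024 + 90 days = Aug 26, 2024.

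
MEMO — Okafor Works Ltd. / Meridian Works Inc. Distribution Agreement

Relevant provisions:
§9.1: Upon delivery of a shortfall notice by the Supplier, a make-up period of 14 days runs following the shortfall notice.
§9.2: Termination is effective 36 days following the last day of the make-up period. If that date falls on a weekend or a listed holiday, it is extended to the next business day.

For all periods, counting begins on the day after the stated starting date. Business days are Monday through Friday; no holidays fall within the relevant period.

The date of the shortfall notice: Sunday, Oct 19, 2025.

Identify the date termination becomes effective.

The last day of the make-up period: 14 calendar days after Oct 19, 2025 is Nov 2, 2025.
The date termination becomes effective: Nov 2, 2025 + 36 days = Dec 8, 2025. Dec 8, 2025 is a Monday, so no roll-forward applies.

Dec 8, 2025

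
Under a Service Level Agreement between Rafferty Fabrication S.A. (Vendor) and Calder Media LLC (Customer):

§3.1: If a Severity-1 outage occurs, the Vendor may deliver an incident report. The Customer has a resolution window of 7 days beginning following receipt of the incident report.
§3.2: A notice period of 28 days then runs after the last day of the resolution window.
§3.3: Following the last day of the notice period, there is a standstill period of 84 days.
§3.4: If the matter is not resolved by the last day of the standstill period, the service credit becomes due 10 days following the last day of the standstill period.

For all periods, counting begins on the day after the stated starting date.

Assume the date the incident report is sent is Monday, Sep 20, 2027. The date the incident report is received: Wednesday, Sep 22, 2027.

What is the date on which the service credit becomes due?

Jan 29, 2028

The last day of the resolution window: 7 calendar days after Sep 22, 2027 is Sep 29, 2027.
Adding 28 calendar days to Sep 29, 2027 gives Oct 27, 2027, which is the last day of the notice period.
The last day of the standstill period: Oct 27, 2027 + 84 days = Jan 19, 2028.
Adding 10 calendar days to Jan 19, 2028 gives Jan 29, 2028, which is the date on which the service credit becomes due.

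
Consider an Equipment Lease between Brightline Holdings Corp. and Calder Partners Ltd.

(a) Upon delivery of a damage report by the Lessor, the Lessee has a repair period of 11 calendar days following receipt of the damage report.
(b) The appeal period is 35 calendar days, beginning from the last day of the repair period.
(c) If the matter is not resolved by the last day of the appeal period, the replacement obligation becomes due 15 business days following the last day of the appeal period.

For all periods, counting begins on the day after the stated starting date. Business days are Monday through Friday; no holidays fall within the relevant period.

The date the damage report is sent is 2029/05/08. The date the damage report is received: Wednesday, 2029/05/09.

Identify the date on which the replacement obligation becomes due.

2029/07/13

Adding 11 calendar days to 2029/05/09 gives 2029/05/20, which is the last day of the repair period.
Adding 35 calendar days to 2029/05/20 gives 2029/06/24, which is the last day of the appeal period.
The date on which the replacement obligation becomes due: counting 15 business days from Sunday, 2029/06/24 (Jun 25, Jun 26, Jun 27, Jun 28, …, Jul 11, Jul 12, Jul 13, skipping weekends) reaches Friday, 2029/07/13.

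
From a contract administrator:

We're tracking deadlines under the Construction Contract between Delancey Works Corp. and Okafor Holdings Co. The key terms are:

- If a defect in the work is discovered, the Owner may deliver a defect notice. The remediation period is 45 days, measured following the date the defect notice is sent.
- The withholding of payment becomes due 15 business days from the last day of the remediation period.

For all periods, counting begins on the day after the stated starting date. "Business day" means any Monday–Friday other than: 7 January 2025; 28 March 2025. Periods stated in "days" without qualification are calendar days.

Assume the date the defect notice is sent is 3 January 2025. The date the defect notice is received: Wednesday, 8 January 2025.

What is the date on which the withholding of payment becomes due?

The last day of the remediation period: 45 calendar days after 3 January 2025 is 17 February 2025.
The date on which the withholding of payment becomes due: counting 15 business days from Monday, 17 February 2025 (Feb 18, Feb 19, Feb 20, Feb 21, …, Mar 6, Mar 7, Mar 10, skipping weekends) reaches Monday, 10 March 2025.

10 March 2025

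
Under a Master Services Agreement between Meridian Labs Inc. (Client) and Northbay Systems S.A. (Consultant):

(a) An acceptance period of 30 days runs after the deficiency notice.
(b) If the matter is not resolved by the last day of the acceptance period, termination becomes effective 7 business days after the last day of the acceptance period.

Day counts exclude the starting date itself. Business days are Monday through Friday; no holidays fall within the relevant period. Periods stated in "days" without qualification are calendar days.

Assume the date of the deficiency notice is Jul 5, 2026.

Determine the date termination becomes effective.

Aug 13, 2026

Adding 30 calendar days to Jul 5, 2026 gives Aug 4, 2026, which is the last day of the acceptance period.
The date termination becomes effective: 7 business days after Tuesday, Aug 4, 2026, skipping weekends — Aug 5, Aug 6, Aug 7, Aug 10, Aug 11, Aug 12, Aug 13 — lands on Thursday, Aug 13, 2026.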